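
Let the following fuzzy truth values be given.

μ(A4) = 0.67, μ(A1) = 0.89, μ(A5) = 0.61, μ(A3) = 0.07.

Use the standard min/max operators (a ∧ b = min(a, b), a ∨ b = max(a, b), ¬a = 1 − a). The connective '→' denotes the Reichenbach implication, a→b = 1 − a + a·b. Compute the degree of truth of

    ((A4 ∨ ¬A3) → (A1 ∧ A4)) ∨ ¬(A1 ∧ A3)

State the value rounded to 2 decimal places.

¬A3 = 1 − 0.07 = 0.93
A4 ∨ ¬A3 = max(a, b) on (0.67, 0.93) = 0.93
A1 ∧ A4 = min(a, b) on (0.89, 0.67) = 0.67
(A4 ∨ ¬A3) → (A1 ∧ A4)  [Reichenbach: 1 − a + a·b] with a=0.93, b=0.67 → 0.69
A1 ∧ A3 = min(a, b) on (0.89, 0.07) = 0.07
¬(A1 ∧ A3) = 1 − 0.07 = 0.93
((A4 ∨ ¬A3) → (A1 ∧ A4)) ∨ ¬(A1 ∧ A3) = max(a, b) on (0.69, 0.93) = 0.93

0.93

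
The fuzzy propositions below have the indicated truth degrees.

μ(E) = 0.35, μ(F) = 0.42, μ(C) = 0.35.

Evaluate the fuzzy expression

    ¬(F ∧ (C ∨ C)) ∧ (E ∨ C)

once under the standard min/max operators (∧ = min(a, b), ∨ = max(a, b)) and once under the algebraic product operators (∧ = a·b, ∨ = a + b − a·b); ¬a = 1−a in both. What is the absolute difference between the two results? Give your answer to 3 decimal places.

0.087

Under standard min/max:
  C ∨ C = max(a, b) on (0.35, 0.35) = 0.35
  F ∧ (C ∨ C) = min(a, b) on (0.42, 0.35) = 0.35
  ¬(F ∧ (C ∨ C)) = 1 − 0.35 = 0.65
  E ∨ C = max(a, b) on (0.35, 0.35) = 0.35
  ¬(F ∧ (C ∨ C)) ∧ (E ∨ C) = min(a, b) on (0.65, 0.35) = 0.35
  → value = 0.3500
Under algebraic product:
  C ∨ C = a + b − a·b on (0.3500, 0.3500) = 0.5775
  F ∧ (C ∨ C) = a·b on (0.4200, 0.5775) = 0.2425
  ¬(F ∧ (C ∨ C)) = 1 − 0.2425 = 0.7574
  E ∨ C = a + b − a·b on (0.3500, 0.3500) = 0.5775
  ¬(F ∧ (C ∨ C)) ∧ (E ∨ C) = a·b on (0.7574, 0.5775) = 0.4374
  → value = 0.4374
|0.3500 − 0.4374| = 0.087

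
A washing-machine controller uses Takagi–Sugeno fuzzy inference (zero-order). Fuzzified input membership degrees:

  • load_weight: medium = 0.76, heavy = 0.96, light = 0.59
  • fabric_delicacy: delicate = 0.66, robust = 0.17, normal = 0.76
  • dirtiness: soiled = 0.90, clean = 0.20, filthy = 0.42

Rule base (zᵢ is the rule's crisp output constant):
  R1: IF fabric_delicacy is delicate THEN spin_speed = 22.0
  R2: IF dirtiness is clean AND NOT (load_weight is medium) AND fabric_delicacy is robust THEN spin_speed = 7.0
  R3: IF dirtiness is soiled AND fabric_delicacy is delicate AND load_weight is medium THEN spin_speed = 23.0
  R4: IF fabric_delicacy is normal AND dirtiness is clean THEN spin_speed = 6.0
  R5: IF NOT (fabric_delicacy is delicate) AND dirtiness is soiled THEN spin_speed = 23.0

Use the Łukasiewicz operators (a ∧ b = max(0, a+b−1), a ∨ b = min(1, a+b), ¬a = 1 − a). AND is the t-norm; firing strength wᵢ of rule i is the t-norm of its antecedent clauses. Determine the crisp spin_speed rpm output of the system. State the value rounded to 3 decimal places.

R1 (z=22.0): delicate=0.66 → w = 0.66
R2 (z=7.0): clean=0.20, ¬medium=1−0.76=0.24, robust=0.17; AND[max(0, a+b−1)] → w = 0.00
R3 (z=23.0): soiled=0.90, delicate=0.66, medium=0.76; AND[max(0, a+b−1)] → w = 0.32
R4 (z=6.0): normal=0.76, clean=0.20; AND[max(0, a+b−1)] → w = 0.00
R5 (z=23.0): ¬delicate=1−0.66=0.34, soiled=0.90; AND[max(0, a+b−1)] → w = 0.24
Weighted average = (0.66·22.0 + 0.00·7.0 + 0.32·23.0 + 0.00·6.0 + 0.24·23.0) / (0.66 + 0.00 + 0.32 + 0.00 + 0.24)
  = 27.4000 / 1.2200 = 22.459

22.459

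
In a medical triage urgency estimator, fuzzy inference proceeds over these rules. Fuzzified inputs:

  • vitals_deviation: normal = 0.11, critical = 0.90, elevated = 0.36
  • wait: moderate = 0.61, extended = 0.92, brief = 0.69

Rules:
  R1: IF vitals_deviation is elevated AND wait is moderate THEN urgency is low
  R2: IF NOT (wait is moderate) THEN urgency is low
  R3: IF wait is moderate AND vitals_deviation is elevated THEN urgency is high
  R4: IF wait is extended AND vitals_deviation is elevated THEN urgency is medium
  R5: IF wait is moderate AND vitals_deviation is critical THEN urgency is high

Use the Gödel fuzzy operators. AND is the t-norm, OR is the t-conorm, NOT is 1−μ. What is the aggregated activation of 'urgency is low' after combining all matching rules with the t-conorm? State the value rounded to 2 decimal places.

R1: elevated=0.36, moderate=0.61; AND[min(a, b)] → w = 0.36
R2: ¬moderate=1−0.61=0.39 → w = 0.39
R3: moderate=0.61, elevated=0.36; AND[min(a, b)] → w = 0.36
R4: extended=0.92, elevated=0.36; AND[min(a, b)] → w = 0.36
R5: moderate=0.61, critical=0.90; AND[min(a, b)] → w = 0.61
Rules with consequent 'low': {R1, R2} → strengths 0.36, 0.39
Aggregate via t-conorm [max(a, b)]: 0.39

0.39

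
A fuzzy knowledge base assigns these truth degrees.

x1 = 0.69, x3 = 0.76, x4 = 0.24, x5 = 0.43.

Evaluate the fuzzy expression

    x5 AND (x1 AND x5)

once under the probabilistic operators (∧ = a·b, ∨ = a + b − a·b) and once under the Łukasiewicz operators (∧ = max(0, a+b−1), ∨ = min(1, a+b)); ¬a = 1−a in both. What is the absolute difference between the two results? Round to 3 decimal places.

0.128

Under probabilistic:
  x1 AND x5 = a·b on (0.6900, 0.4300) = 0.2967
  x5 AND (x1 AND x5) = a·b on (0.4300, 0.2967) = 0.1276
  → value = 0.1276
Under Łukasiewicz:
  x1 AND x5 = max(0, a+b−1) on (0.69, 0.43) = 0.12
  x5 AND (x1 AND x5) = max(0, a+b−1) on (0.43, 0.12) = 0.00
  → value = 0.0000
|0.1276 − 0.0000| = 0.128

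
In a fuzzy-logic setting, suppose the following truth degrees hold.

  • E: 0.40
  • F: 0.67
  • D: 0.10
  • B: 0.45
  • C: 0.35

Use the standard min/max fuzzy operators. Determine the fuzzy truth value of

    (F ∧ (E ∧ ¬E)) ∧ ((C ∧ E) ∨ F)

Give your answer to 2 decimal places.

0.40

¬E = 1 − 0.40 = 0.60
E ∧ ¬E = min(a, b) on (0.40, 0.60) = 0.40
F ∧ (E ∧ ¬E) = min(a, b) on (0.67, 0.40) = 0.40
C ∧ E = min(a, b) on (0.35, 0.40) = 0.35
(C ∧ E) ∨ F = max(a, b) on (0.35, 0.67) = 0.67
(F ∧ (E ∧ ¬E)) ∧ ((C ∧ E) ∨ F) = min(a, b) on (0.40, 0.67) = 0.40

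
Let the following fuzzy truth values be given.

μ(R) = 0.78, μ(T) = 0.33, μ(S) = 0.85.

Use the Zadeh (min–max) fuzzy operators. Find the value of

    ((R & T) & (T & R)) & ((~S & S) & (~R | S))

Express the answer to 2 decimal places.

R & T = min(a, b) on (0.78, 0.33) = 0.33
T & R = min(a, b) on (0.33, 0.78) = 0.33
(R & T) & (T & R) = min(a, b) on (0.33, 0.33) = 0.33
~S = 1 − 0.85 = 0.15
~S & S = min(a, b) on (0.15, 0.85) = 0.15
~R = 1 − 0.78 = 0.22
~R | S = max(a, b) on (0.22, 0.85) = 0.85
(~S & S) & (~R | S) = min(a, b) on (0.15, 0.85) = 0.15
((R & T) & (T & R)) & ((~S & S) & (~R | S)) = min(a, b) on (0.33, 0.15) = 0.15

0.15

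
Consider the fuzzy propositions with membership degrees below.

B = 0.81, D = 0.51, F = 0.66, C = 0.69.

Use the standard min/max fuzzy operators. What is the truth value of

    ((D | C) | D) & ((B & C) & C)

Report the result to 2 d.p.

0.69

D | C = max(a, b) on (0.51, 0.69) = 0.69
(D | C) | D = max(a, b) on (0.69, 0.51) = 0.69
B & C = min(a, b) on (0.81, 0.69) = 0.69
(B & C) & C = min(a, b) on (0.69, 0.69) = 0.69
((D | C) | D) & ((B & C) & C) = min(a, b) on (0.69, 0.69) = 0.69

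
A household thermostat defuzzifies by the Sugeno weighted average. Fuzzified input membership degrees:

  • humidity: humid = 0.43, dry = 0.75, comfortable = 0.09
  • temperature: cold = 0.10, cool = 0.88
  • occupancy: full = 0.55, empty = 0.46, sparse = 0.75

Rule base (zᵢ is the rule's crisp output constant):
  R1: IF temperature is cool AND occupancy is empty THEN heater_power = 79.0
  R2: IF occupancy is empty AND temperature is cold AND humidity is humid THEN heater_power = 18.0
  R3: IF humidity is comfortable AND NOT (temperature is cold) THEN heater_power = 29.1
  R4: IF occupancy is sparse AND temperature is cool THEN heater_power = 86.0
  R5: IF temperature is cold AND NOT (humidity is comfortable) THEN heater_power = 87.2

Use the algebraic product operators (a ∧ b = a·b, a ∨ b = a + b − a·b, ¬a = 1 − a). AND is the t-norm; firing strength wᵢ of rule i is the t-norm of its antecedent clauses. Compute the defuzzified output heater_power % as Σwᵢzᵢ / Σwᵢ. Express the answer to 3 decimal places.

R1 (z=79.0): cool=0.88, empty=0.46; AND[a·b] → w = 0.4048
R2 (z=18.0): empty=0.46, cold=0.10, humid=0.43; AND[a·b] → w = 0.0198
R3 (z=29.1): comfortable=0.09, ¬cold=1−0.10=0.90; AND[a·b] → w = 0.0810
R4 (z=86.0): sparse=0.75, cool=0.88; AND[a·b] → w = 0.6600
R5 (z=87.2): cold=0.10, ¬comfortable=1−0.09=0.91; AND[a·b] → w = 0.0910
Weighted average = (0.4048·79.0 + 0.0198·18.0 + 0.0810·29.1 + 0.6600·86.0 + 0.0910·87.2) / (0.4048 + 0.0198 + 0.0810 + 0.6600 + 0.0910)
  = 99.3875 / 1.2566 = 79.094

79.094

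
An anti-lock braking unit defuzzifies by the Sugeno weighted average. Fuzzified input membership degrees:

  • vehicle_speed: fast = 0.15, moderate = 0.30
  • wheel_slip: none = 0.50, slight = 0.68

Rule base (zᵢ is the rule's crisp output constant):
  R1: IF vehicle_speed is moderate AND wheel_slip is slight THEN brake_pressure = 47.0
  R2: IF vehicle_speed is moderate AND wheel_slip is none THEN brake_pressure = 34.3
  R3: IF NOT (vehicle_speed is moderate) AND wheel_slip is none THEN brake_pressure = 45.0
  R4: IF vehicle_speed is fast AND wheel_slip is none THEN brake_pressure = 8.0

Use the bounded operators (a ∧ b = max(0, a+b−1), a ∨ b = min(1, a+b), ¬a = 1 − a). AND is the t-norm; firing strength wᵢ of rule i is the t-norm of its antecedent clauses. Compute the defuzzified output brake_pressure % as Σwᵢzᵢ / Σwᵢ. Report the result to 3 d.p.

R1 (z=47.0): moderate=0.30, slight=0.68; AND[max(0, a+b−1)] → w = 0.00
R2 (z=34.3): moderate=0.30, none=0.50; AND[max(0, a+b−1)] → w = 0.00
R3 (z=45.0): ¬moderate=1−0.30=0.70, none=0.50; AND[max(0, a+b−1)] → w = 0.20
R4 (z=8.0): fast=0.15, none=0.50; AND[max(0, a+b−1)] → w = 0.00
Weighted average = (0.00·47.0 + 0.00·34.3 + 0.20·45.0 + 0.00·8.0) / (0.00 + 0.00 + 0.20 + 0.00)
  = 9.0000 / 0.2000 = 45.000

45.000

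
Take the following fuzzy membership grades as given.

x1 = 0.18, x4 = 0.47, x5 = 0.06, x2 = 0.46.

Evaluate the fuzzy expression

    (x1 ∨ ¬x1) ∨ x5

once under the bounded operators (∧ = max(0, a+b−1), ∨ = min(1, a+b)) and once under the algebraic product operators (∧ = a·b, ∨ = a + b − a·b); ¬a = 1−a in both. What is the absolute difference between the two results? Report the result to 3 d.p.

0.139

Under bounded:
  ¬x1 = 1 − 0.18 = 0.82
  x1 ∨ ¬x1 = min(1, a+b) on (0.18, 0.82) = 1.00
  (x1 ∨ ¬x1) ∨ x5 = min(1, a+b) on (1.00, 0.06) = 1.00
  → value = 1.0000
Under algebraic product:
  ¬x1 = 1 − 0.1800 = 0.8200
  x1 ∨ ¬x1 = a + b − a·b on (0.1800, 0.8200) = 0.8524
  (x1 ∨ ¬x1) ∨ x5 = a + b − a·b on (0.8524, 0.0600) = 0.8613
  → value = 0.8613
|1.0000 − 0.8613| = 0.139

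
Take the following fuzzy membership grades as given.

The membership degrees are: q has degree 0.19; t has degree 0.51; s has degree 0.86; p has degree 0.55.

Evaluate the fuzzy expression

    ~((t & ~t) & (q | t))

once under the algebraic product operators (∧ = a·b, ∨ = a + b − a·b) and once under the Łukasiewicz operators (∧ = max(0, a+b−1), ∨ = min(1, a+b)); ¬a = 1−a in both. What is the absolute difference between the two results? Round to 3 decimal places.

0.151

Under algebraic product:
  ~t = 1 − 0.5100 = 0.4900
  t & ~t = a·b on (0.5100, 0.4900) = 0.2499
  q | t = a + b − a·b on (0.1900, 0.5100) = 0.6031
  (t & ~t) & (q | t) = a·b on (0.2499, 0.6031) = 0.1507
  ~((t & ~t) & (q | t)) = 1 − 0.1507 = 0.8493
  → value = 0.8493
Under Łukasiewicz:
  ~t = 1 − 0.51 = 0.49
  t & ~t = max(0, a+b−1) on (0.51, 0.49) = 0.00
  q | t = min(1, a+b) on (0.19, 0.51) = 0.70
  (t & ~t) & (q | t) = max(0, a+b−1) on (0.00, 0.70) = 0.00
  ~((t & ~t) & (q | t)) = 1 − 0.00 = 1.00
  → value = 1.0000
|0.8493 − 1.0000| = 0.151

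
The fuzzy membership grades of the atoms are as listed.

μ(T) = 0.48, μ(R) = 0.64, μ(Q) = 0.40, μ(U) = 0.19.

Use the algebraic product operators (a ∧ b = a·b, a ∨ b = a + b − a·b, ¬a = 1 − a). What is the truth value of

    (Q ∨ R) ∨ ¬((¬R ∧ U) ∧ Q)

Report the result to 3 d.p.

Q ∨ R = a + b − a·b on (0.4000, 0.6400) = 0.7840
¬R = 1 − 0.6400 = 0.3600
¬R ∧ U = a·b on (0.3600, 0.1900) = 0.0684
(¬R ∧ U) ∧ Q = a·b on (0.0684, 0.4000) = 0.0274
¬((¬R ∧ U) ∧ Q) = 1 − 0.0274 = 0.9726
(Q ∨ R) ∨ ¬((¬R ∧ U) ∧ Q) = a + b − a·b on (0.7840, 0.9726) = 0.9941

0.994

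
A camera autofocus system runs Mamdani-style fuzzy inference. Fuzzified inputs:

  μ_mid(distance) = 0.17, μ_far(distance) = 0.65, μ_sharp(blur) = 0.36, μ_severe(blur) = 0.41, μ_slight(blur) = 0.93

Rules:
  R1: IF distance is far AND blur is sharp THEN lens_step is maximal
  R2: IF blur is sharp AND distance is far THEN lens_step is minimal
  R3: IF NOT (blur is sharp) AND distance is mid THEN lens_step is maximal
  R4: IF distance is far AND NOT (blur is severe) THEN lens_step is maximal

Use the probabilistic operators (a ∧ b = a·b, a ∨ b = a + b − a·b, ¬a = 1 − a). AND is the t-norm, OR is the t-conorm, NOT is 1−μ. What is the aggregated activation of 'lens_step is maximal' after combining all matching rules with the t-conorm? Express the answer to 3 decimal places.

0.579

R1: far=0.65, sharp=0.36; AND[a·b] → w = 0.2340
R2: sharp=0.36, far=0.65; AND[a·b] → w = 0.2340
R3: ¬sharp=1−0.36=0.64, mid=0.17; AND[a·b] → w = 0.1088
R4: far=0.65, ¬severe=1−0.41=0.59; AND[a·b] → w = 0.3835
Rules with consequent 'maximal': {R1, R3, R4} → strengths 0.2340, 0.1088, 0.3835
Aggregate via t-conorm [a + b − a·b]: 0.5791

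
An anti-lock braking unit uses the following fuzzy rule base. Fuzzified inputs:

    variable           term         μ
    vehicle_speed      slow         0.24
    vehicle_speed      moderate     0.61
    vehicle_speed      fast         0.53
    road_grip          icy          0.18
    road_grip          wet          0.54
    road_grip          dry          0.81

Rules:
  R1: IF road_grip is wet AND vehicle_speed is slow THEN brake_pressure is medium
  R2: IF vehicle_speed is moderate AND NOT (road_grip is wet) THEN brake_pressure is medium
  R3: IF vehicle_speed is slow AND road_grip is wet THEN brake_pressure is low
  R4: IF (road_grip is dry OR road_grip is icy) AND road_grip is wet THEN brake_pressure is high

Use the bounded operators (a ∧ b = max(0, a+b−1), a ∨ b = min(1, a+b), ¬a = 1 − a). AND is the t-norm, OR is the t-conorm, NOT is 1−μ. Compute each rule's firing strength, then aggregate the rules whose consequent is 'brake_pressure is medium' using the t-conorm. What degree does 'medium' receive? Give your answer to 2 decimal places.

R1: wet=0.54, slow=0.24; AND[max(0, a+b−1)] → w = 0.00
R2: moderate=0.61, ¬wet=1−0.54=0.46; AND[max(0, a+b−1)] → w = 0.07
R3: slow=0.24, wet=0.54; AND[max(0, a+b−1)] → w = 0.00
R4: (dry=0.81 OR icy=0.18) = 0.99; AND[max(0, a+b−1)] with wet=0.54 → w = 0.53
Rules with consequent 'medium': {R1, R2} → strengths 0.00, 0.07
Aggregate via t-conorm [min(1, a+b)]: 0.07

0.07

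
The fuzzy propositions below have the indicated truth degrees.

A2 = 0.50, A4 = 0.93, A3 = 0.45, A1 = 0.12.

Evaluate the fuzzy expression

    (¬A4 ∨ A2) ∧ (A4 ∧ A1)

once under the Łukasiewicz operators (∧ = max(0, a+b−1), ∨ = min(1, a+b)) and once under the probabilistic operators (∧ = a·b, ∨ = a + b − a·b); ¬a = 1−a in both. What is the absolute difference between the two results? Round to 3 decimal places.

0.060

Under Łukasiewicz:
  ¬A4 = 1 − 0.93 = 0.07
  ¬A4 ∨ A2 = min(1, a+b) on (0.07, 0.50) = 0.57
  A4 ∧ A1 = max(0, a+b−1) on (0.93, 0.12) = 0.05
  (¬A4 ∨ A2) ∧ (A4 ∧ A1) = max(0, a+b−1) on (0.57, 0.05) = 0.00
  → value = 0.0000
Under probabilistic:
  ¬A4 = 1 − 0.9300 = 0.0700
  ¬A4 ∨ A2 = a + b − a·b on (0.0700, 0.5000) = 0.5350
  A4 ∧ A1 = a·b on (0.9300, 0.1200) = 0.1116
  (¬A4 ∨ A2) ∧ (A4 ∧ A1) = a·b on (0.5350, 0.1116) = 0.0597
  → value = 0.0597
|0.0000 − 0.0597| = 0.060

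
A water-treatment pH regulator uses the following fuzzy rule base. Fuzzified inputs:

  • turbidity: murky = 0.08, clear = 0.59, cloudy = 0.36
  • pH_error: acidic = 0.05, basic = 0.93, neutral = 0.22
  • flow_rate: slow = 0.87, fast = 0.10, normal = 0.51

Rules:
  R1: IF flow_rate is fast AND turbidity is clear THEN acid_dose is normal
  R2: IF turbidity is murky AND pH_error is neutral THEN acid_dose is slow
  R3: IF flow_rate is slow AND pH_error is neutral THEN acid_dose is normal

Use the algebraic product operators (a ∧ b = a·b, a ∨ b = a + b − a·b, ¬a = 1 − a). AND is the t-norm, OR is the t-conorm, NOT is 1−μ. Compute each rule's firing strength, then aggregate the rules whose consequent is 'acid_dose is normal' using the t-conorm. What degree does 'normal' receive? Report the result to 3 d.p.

0.239

R1: fast=0.10, clear=0.59; AND[a·b] → w = 0.0590
R2: murky=0.08, neutral=0.22; AND[a·b] → w = 0.0176
R3: slow=0.87, neutral=0.22; AND[a·b] → w = 0.1914
Rules with consequent 'normal': {R1, R3} → strengths 0.0590, 0.1914
Aggregate via t-conorm [a + b − a·b]: 0.2391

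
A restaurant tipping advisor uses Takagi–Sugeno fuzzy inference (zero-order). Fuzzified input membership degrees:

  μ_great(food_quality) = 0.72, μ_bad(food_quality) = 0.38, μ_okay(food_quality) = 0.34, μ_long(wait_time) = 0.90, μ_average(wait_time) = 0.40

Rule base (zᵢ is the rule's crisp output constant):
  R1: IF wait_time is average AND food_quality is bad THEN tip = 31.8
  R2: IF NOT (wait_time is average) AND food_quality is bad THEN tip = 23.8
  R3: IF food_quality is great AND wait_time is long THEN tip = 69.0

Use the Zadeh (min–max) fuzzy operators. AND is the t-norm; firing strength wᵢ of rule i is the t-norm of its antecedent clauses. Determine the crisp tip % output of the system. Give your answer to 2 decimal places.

47.84

R1 (z=31.8): average=0.40, bad=0.38; AND[min(a, b)] → w = 0.38
R2 (z=23.8): ¬average=1−0.40=0.60, bad=0.38; AND[min(a, b)] → w = 0.38
R3 (z=69.0): great=0.72, long=0.90; AND[min(a, b)] → w = 0.72
Weighted average = (0.38·31.8 + 0.38·23.8 + 0.72·69.0) / (0.38 + 0.38 + 0.72)
  = 70.8080 / 1.4800 = 47.84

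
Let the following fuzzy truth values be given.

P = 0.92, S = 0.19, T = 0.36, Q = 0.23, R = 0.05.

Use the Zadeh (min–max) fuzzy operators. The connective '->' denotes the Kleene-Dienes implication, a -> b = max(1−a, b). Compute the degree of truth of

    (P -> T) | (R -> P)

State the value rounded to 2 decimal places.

P -> T  [Kleene-Dienes: max(1−a, b)] with a=0.92, b=0.36 → 0.36
R -> P  [Kleene-Dienes: max(1−a, b)] with a=0.05, b=0.92 → 0.95
(P -> T) | (R -> P) = max(a, b) on (0.36, 0.95) = 0.95

0.95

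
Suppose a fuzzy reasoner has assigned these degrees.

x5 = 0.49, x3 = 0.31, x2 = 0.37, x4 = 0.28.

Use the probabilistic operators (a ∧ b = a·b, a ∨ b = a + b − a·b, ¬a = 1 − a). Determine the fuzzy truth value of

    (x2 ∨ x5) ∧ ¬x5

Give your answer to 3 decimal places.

x2 ∨ x5 = a + b − a·b on (0.3700, 0.4900) = 0.6787
¬x5 = 1 − 0.4900 = 0.5100
(x2 ∨ x5) ∧ ¬x5 = a·b on (0.6787, 0.5100) = 0.3461

0.346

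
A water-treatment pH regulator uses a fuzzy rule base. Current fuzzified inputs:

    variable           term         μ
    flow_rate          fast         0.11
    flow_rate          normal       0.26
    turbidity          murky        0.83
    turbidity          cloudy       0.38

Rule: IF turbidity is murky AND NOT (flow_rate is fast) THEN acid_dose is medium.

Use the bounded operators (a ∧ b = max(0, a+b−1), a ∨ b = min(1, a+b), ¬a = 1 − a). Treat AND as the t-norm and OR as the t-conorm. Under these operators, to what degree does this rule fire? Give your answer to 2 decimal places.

firing strength: murky=0.83, ¬fast=1−0.11=0.89; AND[max(0, a+b−1)] → w = 0.72

0.72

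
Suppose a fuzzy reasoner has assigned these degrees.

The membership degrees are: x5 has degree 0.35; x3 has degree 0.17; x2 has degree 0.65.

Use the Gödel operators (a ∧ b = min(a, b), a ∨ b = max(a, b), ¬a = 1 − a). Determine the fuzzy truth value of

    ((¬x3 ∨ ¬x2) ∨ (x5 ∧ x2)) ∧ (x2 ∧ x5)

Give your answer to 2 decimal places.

0.35

¬x3 = 1 − 0.17 = 0.83
¬x2 = 1 − 0.65 = 0.35
¬x3 ∨ ¬x2 = max(a, b) on (0.83, 0.35) = 0.83
x5 ∧ x2 = min(a, b) on (0.35, 0.65) = 0.35
(¬x3 ∨ ¬x2) ∨ (x5 ∧ x2) = max(a, b) on (0.83, 0.35) = 0.83
x2 ∧ x5 = min(a, b) on (0.65, 0.35) = 0.35
((¬x3 ∨ ¬x2) ∨ (x5 ∧ x2)) ∧ (x2 ∧ x5) = min(a, b) on (0.83, 0.35) = 0.35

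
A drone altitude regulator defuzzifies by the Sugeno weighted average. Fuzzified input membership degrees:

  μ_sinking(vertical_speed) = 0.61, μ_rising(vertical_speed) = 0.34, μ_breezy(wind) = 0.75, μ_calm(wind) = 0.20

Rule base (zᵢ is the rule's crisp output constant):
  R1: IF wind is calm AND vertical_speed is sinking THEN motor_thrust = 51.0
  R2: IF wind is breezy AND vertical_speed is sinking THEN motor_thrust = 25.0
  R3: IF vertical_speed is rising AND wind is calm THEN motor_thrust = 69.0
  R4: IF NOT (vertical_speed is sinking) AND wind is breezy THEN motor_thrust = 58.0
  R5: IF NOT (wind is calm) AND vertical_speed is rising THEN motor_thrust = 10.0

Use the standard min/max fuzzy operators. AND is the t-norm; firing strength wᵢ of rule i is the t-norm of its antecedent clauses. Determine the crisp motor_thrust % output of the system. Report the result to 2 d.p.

37.51

R1 (z=51.0): calm=0.20, sinking=0.61; AND[min(a, b)] → w = 0.20
R2 (z=25.0): breezy=0.75, sinking=0.61; AND[min(a, b)] → w = 0.61
R3 (z=69.0): rising=0.34, calm=0.20; AND[min(a, b)] → w = 0.20
R4 (z=58.0): ¬sinking=1−0.61=0.39, breezy=0.75; AND[min(a, b)] → w = 0.39
R5 (z=10.0): ¬calm=1−0.20=0.80, rising=0.34; AND[min(a, b)] → w = 0.34
Weighted average = (0.20·51.0 + 0.61·25.0 + 0.20·69.0 + 0.39·58.0 + 0.34·10.0) / (0.20 + 0.61 + 0.20 + 0.39 + 0.34)
  = 65.2700 / 1.7400 = 37.51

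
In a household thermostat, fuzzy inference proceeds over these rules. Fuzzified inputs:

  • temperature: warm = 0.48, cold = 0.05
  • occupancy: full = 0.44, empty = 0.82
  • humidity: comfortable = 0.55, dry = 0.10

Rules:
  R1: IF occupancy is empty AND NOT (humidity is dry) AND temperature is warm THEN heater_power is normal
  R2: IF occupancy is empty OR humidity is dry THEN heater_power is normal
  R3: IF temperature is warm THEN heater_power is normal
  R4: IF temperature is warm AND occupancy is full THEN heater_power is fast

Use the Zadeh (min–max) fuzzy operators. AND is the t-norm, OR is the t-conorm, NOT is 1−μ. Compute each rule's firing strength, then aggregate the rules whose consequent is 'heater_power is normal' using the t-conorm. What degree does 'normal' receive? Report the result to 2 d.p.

0.82

R1: empty=0.82, ¬dry=1−0.10=0.90, warm=0.48; AND[min(a, b)] → w = 0.48
R2: empty=0.82, dry=0.10; OR[max(a, b)] → w = 0.82
R3: warm=0.48 → w = 0.48
R4: warm=0.48, full=0.44; AND[min(a, b)] → w = 0.44
Rules with consequent 'normal': {R1, R2, R3} → strengths 0.48, 0.82, 0.48
Aggregate via t-conorm [max(a, b)]: 0.82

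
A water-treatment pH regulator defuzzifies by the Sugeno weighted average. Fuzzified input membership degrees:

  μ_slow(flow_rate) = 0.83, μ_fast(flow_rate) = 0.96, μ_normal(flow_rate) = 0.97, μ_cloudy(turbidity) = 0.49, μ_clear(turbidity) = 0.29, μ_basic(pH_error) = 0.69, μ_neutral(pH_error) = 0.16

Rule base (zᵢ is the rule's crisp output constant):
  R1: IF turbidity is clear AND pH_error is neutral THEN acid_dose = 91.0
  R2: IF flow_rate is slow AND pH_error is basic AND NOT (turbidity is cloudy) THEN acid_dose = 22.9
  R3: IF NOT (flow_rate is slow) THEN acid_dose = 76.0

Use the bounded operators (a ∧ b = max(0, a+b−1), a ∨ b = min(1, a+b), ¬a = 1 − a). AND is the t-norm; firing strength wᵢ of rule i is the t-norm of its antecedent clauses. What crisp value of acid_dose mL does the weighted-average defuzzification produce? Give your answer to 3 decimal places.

R1 (z=91.0): clear=0.29, neutral=0.16; AND[max(0, a+b−1)] → w = 0.00
R2 (z=22.9): slow=0.83, basic=0.69, ¬cloudy=1−0.49=0.51; AND[max(0, a+b−1)] → w = 0.03
R3 (z=76.0): ¬slow=1−0.83=0.17 → w = 0.17
Weighted average = (0.00·91.0 + 0.03·22.9 + 0.17·76.0) / (0.00 + 0.03 + 0.17)
  = 13.6070 / 0.2000 = 68.035

68.035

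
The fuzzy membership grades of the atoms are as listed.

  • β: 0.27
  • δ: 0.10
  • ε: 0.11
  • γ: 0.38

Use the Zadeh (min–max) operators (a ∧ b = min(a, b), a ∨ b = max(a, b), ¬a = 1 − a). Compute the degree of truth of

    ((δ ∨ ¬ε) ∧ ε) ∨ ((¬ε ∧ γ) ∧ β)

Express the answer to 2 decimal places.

¬ε = 1 − 0.11 = 0.89
δ ∨ ¬ε = max(a, b) on (0.10, 0.89) = 0.89
(δ ∨ ¬ε) ∧ ε = min(a, b) on (0.89, 0.11) = 0.11
¬ε = 1 − 0.11 = 0.89
¬ε ∧ γ = min(a, b) on (0.89, 0.38) = 0.38
(¬ε ∧ γ) ∧ β = min(a, b) on (0.38, 0.27) = 0.27
((δ ∨ ¬ε) ∧ ε) ∨ ((¬ε ∧ γ) ∧ β) = max(a, b) on (0.11, 0.27) = 0.27

0.27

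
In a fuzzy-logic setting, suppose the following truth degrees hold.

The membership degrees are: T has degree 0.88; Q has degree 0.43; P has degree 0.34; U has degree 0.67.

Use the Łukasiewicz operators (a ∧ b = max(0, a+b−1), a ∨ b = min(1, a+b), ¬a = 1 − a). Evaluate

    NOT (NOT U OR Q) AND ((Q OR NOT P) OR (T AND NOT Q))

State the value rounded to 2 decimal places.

NOT U = 1 − 0.67 = 0.33
NOT U OR Q = min(1, a+b) on (0.33, 0.43) = 0.76
NOT (NOT U OR Q) = 1 − 0.76 = 0.24
NOT P = 1 − 0.34 = 0.66
Q OR NOT P = min(1, a+b) on (0.43, 0.66) = 1.00
NOT Q = 1 − 0.43 = 0.57
T AND NOT Q = max(0, a+b−1) on (0.88, 0.57) = 0.45
(Q OR NOT P) OR (T AND NOT Q) = min(1, a+b) on (1.00, 0.45) = 1.00
NOT (NOT U OR Q) AND ((Q OR NOT P) OR (T AND NOT Q)) = max(0, a+b−1) on (0.24, 1.00) = 0.24

0.24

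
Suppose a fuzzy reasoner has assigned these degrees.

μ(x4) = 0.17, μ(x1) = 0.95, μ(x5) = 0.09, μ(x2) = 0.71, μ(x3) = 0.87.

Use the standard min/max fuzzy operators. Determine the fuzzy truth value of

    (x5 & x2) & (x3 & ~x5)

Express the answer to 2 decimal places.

x5 & x2 = min(a, b) on (0.09, 0.71) = 0.09
~x5 = 1 − 0.09 = 0.91
x3 & ~x5 = min(a, b) on (0.87, 0.91) = 0.87
(x5 & x2) & (x3 & ~x5) = min(a, b) on (0.09, 0.87) = 0.09

0.09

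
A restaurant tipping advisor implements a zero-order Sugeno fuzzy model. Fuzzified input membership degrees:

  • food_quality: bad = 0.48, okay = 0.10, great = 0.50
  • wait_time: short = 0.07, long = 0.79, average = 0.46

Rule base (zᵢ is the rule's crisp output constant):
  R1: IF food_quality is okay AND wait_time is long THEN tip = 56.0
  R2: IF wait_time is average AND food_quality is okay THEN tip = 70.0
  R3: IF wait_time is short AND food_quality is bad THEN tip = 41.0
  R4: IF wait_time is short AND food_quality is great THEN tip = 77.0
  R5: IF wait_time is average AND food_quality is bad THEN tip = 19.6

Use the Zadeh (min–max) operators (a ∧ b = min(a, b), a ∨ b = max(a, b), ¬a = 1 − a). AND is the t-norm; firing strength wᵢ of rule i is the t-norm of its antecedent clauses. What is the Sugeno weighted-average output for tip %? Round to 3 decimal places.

R1 (z=56.0): okay=0.10, long=0.79; AND[min(a, b)] → w = 0.10
R2 (z=70.0): average=0.46, okay=0.10; AND[min(a, b)] → w = 0.10
R3 (z=41.0): short=0.07, bad=0.48; AND[min(a, b)] → w = 0.07
R4 (z=77.0): short=0.07, great=0.50; AND[min(a, b)] → w = 0.07
R5 (z=19.6): average=0.46, bad=0.48; AND[min(a, b)] → w = 0.46
Weighted average = (0.10·56.0 + 0.10·70.0 + 0.07·41.0 + 0.07·77.0 + 0.46·19.6) / (0.10 + 0.10 + 0.07 + 0.07 + 0.46)
  = 29.8760 / 0.8000 = 37.345

37.345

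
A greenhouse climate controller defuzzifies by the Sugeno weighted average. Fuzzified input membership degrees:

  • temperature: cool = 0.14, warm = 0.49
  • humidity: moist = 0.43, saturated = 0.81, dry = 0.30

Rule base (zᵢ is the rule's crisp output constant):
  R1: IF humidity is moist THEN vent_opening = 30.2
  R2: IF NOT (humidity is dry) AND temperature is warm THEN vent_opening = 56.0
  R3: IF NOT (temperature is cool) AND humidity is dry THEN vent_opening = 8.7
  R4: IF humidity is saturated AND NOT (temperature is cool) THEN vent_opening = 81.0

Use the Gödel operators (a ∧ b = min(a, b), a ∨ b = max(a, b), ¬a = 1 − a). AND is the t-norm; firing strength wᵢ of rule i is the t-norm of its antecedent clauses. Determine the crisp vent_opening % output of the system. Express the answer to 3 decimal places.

R1 (z=30.2): moist=0.43 → w = 0.43
R2 (z=56.0): ¬dry=1−0.30=0.70, warm=0.49; AND[min(a, b)] → w = 0.49
R3 (z=8.7): ¬cool=1−0.14=0.86, dry=0.30; AND[min(a, b)] → w = 0.30
R4 (z=81.0): saturated=0.81, ¬cool=1−0.14=0.86; AND[min(a, b)] → w = 0.81
Weighted average = (0.43·30.2 + 0.49·56.0 + 0.30·8.7 + 0.81·81.0) / (0.43 + 0.49 + 0.30 + 0.81)
  = 108.6460 / 2.0300 = 53.520

53.520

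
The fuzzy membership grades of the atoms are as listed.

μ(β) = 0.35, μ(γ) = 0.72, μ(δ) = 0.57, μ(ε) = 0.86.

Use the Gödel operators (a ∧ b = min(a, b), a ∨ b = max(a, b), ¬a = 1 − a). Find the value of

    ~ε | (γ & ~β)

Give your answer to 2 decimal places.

~ε = 1 − 0.86 = 0.14
~β = 1 − 0.35 = 0.65
γ & ~β = min(a, b) on (0.72, 0.65) = 0.65
~ε | (γ & ~β) = max(a, b) on (0.14, 0.65) = 0.65

0.65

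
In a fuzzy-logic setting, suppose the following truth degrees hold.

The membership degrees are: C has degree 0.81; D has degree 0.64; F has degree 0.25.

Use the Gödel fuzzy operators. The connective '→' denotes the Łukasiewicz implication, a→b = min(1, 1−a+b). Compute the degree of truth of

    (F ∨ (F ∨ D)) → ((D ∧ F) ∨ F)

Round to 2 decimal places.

0.61

F ∨ D = max(a, b) on (0.25, 0.64) = 0.64
F ∨ (F ∨ D) = max(a, b) on (0.25, 0.64) = 0.64
D ∧ F = min(a, b) on (0.64, 0.25) = 0.25
(D ∧ F) ∨ F = max(a, b) on (0.25, 0.25) = 0.25
(F ∨ (F ∨ D)) → ((D ∧ F) ∨ F)  [Łukasiewicz: min(1, 1−a+b)] with a=0.64, b=0.25 → 0.61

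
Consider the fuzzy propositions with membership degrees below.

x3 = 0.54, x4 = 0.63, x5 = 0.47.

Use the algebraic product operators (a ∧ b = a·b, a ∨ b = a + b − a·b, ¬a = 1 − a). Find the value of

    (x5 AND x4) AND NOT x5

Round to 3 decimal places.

x5 AND x4 = a·b on (0.4700, 0.6300) = 0.2961
NOT x5 = 1 − 0.4700 = 0.5300
(x5 AND x4) AND NOT x5 = a·b on (0.2961, 0.5300) = 0.1569

0.157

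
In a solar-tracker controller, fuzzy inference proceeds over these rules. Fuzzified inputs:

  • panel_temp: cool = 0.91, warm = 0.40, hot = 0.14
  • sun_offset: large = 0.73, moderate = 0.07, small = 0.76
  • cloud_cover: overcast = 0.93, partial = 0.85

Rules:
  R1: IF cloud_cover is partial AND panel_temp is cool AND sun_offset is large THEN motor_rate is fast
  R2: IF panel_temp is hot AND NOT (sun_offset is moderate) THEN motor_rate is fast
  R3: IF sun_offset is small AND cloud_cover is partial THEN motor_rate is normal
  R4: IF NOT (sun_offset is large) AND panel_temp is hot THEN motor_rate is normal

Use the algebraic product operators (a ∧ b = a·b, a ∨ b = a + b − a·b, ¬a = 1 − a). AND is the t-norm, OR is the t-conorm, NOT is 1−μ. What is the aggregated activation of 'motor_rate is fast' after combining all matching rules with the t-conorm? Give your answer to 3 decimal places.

R1: partial=0.85, cool=0.91, large=0.73; AND[a·b] → w = 0.5647
R2: hot=0.14, ¬moderate=1−0.07=0.93; AND[a·b] → w = 0.1302
R3: small=0.76, partial=0.85; AND[a·b] → w = 0.6460
R4: ¬large=1−0.73=0.27, hot=0.14; AND[a·b] → w = 0.0378
Rules with consequent 'fast': {R1, R2} → strengths 0.5647, 0.1302
Aggregate via t-conorm [a + b − a·b]: 0.6213

0.621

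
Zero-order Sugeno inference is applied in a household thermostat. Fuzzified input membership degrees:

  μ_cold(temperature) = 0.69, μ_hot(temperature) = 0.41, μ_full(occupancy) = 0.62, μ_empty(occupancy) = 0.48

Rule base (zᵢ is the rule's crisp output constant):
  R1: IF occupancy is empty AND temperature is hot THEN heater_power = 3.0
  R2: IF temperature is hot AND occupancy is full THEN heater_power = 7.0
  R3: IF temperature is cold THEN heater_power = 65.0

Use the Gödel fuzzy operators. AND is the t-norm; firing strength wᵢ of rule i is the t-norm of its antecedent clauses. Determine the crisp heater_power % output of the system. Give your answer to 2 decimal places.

32.42

R1 (z=3.0): empty=0.48, hot=0.41; AND[min(a, b)] → w = 0.41
R2 (z=7.0): hot=0.41, full=0.62; AND[min(a, b)] → w = 0.41
R3 (z=65.0): cold=0.69 → w = 0.69
Weighted average = (0.41·3.0 + 0.41·7.0 + 0.69·65.0) / (0.41 + 0.41 + 0.69)
  = 48.9500 / 1.5100 = 32.42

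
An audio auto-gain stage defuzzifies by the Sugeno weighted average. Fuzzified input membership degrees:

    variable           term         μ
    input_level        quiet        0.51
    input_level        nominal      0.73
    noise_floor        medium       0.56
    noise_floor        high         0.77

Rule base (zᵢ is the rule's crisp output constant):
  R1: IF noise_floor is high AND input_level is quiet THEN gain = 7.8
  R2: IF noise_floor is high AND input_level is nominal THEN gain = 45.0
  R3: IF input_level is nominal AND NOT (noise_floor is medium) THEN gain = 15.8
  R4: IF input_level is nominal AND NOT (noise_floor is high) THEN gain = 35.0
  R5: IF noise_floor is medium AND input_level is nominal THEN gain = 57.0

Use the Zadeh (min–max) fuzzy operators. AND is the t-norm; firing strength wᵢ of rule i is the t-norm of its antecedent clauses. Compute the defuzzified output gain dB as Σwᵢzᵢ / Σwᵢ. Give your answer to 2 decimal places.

R1 (z=7.8): high=0.77, quiet=0.51; AND[min(a, b)] → w = 0.51
R2 (z=45.0): high=0.77, nominal=0.73; AND[min(a, b)] → w = 0.73
R3 (z=15.8): nominal=0.73, ¬medium=1−0.56=0.44; AND[min(a, b)] → w = 0.44
R4 (z=35.0): nominal=0.73, ¬high=1−0.77=0.23; AND[min(a, b)] → w = 0.23
R5 (z=57.0): medium=0.56, nominal=0.73; AND[min(a, b)] → w = 0.56
Weighted average = (0.51·7.8 + 0.73·45.0 + 0.44·15.8 + 0.23·35.0 + 0.56·57.0) / (0.51 + 0.73 + 0.44 + 0.23 + 0.56)
  = 83.7500 / 2.4700 = 33.91

33.91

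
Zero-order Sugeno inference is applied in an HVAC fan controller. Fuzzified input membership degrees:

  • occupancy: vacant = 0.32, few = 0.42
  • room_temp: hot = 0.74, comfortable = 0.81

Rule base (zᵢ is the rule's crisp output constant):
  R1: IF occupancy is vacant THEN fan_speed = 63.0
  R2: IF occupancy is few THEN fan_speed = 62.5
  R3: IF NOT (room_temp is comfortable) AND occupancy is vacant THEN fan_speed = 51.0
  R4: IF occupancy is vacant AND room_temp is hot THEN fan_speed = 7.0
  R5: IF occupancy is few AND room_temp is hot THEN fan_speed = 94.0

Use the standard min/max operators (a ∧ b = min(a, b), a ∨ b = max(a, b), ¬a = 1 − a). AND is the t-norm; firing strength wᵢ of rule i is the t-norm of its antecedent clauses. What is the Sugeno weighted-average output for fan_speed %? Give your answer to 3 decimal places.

58.575

R1 (z=63.0): vacant=0.32 → w = 0.32
R2 (z=62.5): few=0.42 → w = 0.42
R3 (z=51.0): ¬comfortable=1−0.81=0.19, vacant=0.32; AND[min(a, b)] → w = 0.19
R4 (z=7.0): vacant=0.32, hot=0.74; AND[min(a, b)] → w = 0.32
R5 (z=94.0): few=0.42, hot=0.74; AND[min(a, b)] → w = 0.42
Weighted average = (0.32·63.0 + 0.42·62.5 + 0.19·51.0 + 0.32·7.0 + 0.42·94.0) / (0.32 + 0.42 + 0.19 + 0.32 + 0.42)
  = 97.8200 / 1.6700 = 58.575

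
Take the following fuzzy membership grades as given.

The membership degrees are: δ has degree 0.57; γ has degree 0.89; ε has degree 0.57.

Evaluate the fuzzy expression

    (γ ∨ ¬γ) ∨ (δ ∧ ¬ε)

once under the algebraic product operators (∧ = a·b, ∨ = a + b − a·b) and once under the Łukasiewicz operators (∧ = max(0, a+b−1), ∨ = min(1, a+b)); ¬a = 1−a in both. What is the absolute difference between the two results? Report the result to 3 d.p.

0.074

Under algebraic product:
  ¬γ = 1 − 0.8900 = 0.1100
  γ ∨ ¬γ = a + b − a·b on (0.8900, 0.1100) = 0.9021
  ¬ε = 1 − 0.5700 = 0.4300
  δ ∧ ¬ε = a·b on (0.5700, 0.4300) = 0.2451
  (γ ∨ ¬γ) ∨ (δ ∧ ¬ε) = a + b − a·b on (0.9021, 0.2451) = 0.9261
  → value = 0.9261
Under Łukasiewicz:
  ¬γ = 1 − 0.89 = 0.11
  γ ∨ ¬γ = min(1, a+b) on (0.89, 0.11) = 1.00
  ¬ε = 1 − 0.57 = 0.43
  δ ∧ ¬ε = max(0, a+b−1) on (0.57, 0.43) = 0.00
  (γ ∨ ¬γ) ∨ (δ ∧ ¬ε) = min(1, a+b) on (1.00, 0.00) = 1.00
  → value = 1.0000
|0.9261 − 1.0000| = 0.074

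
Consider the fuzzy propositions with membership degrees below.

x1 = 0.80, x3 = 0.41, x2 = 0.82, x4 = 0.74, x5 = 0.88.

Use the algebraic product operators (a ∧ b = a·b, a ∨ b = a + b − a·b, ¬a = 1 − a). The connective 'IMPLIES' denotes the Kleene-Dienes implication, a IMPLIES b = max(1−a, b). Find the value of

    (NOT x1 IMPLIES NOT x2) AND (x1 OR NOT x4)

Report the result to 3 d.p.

NOT x1 = 1 − 0.8000 = 0.2000
NOT x2 = 1 − 0.8200 = 0.1800
NOT x1 IMPLIES NOT x2  [Kleene-Dienes: max(1−a, b)] with a=0.2000, b=0.1800 → 0.8000
NOT x4 = 1 − 0.7400 = 0.2600
x1 OR NOT x4 = a + b − a·b on (0.8000, 0.2600) = 0.8520
(NOT x1 IMPLIES NOT x2) AND (x1 OR NOT x4) = a·b on (0.8000, 0.8520) = 0.6816

0.682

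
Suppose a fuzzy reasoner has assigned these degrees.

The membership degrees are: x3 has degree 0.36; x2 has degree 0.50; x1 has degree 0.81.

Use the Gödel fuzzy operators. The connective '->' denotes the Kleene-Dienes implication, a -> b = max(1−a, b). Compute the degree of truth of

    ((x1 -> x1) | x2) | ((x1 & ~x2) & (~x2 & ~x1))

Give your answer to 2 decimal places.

x1 -> x1  [Kleene-Dienes: max(1−a, b)] with a=0.81, b=0.81 → 0.81
(x1 -> x1) | x2 = max(a, b) on (0.81, 0.50) = 0.81
~x2 = 1 − 0.50 = 0.50
x1 & ~x2 = min(a, b) on (0.81, 0.50) = 0.50
~x2 = 1 − 0.50 = 0.50
~x1 = 1 − 0.81 = 0.19
~x2 & ~x1 = min(a, b) on (0.50, 0.19) = 0.19
(x1 & ~x2) & (~x2 & ~x1) = min(a, b) on (0.50, 0.19) = 0.19
((x1 -> x1) | x2) | ((x1 & ~x2) & (~x2 & ~x1)) = max(a, b) on (0.81, 0.19) = 0.81

0.81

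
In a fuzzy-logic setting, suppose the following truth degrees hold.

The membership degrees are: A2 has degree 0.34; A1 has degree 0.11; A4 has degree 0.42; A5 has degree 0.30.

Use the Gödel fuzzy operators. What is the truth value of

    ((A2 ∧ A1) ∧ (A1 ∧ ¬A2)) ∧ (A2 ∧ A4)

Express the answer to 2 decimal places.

A2 ∧ A1 = min(a, b) on (0.34, 0.11) = 0.11
¬A2 = 1 − 0.34 = 0.66
A1 ∧ ¬A2 = min(a, b) on (0.11, 0.66) = 0.11
(A2 ∧ A1) ∧ (A1 ∧ ¬A2) = min(a, b) on (0.11, 0.11) = 0.11
A2 ∧ A4 = min(a, b) on (0.34, 0.42) = 0.34
((A2 ∧ A1) ∧ (A1 ∧ ¬A2)) ∧ (A2 ∧ A4) = min(a, b) on (0.11, 0.34) = 0.11

0.11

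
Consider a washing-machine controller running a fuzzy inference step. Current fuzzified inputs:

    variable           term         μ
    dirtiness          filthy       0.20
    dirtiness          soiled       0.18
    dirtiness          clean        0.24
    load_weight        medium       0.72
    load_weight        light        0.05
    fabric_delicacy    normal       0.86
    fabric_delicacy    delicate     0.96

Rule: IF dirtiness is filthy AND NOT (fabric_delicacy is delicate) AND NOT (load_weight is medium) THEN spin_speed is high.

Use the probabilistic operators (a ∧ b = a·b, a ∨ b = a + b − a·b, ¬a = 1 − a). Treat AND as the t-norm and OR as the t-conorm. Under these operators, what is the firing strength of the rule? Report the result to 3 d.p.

firing strength: filthy=0.20, ¬delicate=1−0.96=0.04, ¬medium=1−0.72=0.28; AND[a·b] → w = 0.0022

0.002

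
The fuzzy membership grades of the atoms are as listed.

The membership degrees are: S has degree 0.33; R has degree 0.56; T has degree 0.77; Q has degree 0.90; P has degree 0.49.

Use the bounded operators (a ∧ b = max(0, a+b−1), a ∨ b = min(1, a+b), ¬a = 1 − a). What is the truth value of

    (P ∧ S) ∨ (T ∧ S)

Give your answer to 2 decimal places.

P ∧ S = max(0, a+b−1) on (0.49, 0.33) = 0.00
T ∧ S = max(0, a+b−1) on (0.77, 0.33) = 0.10
(P ∧ S) ∨ (T ∧ S) = min(1, a+b) on (0.00, 0.10) = 0.10

0.10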